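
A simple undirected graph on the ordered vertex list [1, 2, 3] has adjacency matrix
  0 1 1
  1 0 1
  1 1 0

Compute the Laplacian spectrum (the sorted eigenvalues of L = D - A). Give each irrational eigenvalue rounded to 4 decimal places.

[0, 3, 3]

Each diagonal entry of L is the vertex degree and each off-diagonal entry is -1 where an edge is present, 0 otherwise; in the order [1, 2, 3] the diagonal is [2, 2, 2]. The multiplicity of 0 as a Laplacian eigenvalue equals the number of connected components. The single zero eigenvalue shows the graph is connected. The largest eigenvalue, 3, is at most the vertex count 3. The eigenvalues sum to 6, which equals trace(L) = 2|E|.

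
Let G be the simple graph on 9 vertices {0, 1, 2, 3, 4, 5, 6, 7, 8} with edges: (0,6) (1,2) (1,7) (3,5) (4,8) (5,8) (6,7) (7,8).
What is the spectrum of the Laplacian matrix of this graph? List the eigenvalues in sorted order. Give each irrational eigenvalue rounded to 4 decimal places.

[0, 0.2311, 0.3820, 0.6416, 1.6129, 2.2591, 2.6180, 3.5132, 4.7421]

Each diagonal entry of L is the vertex degree and each off-diagonal entry is -1 where an edge is present, 0 otherwise; in the order [0, 1, 2, 3, 4, 5, 6, 7, 8] the diagonal is [1, 2, 1, 1, 1, 2, 2, 3, 3]. L is symmetric positive semidefinite, so every eigenvalue is real and nonnegative. There is one zero in the spectrum, matching the 1 component.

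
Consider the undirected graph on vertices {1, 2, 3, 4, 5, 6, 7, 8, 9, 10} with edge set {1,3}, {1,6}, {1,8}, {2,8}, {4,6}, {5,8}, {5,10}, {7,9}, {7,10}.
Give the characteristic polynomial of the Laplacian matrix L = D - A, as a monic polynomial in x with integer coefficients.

x^10 - 18x^9 + 134x^8 - 536x^7 + 1253x^6 - 1746x^5 + 1421x^4 - 636x^3 + 137x^2 - 10x

Reading degrees in the order [1, 2, 3, 4, 5, 6, 7, 8, 9, 10] gives [3, 1, 1, 1, 2, 2, 2, 3, 1, 2]; set D = diag(3, 1, 1, 1, 2, 2, 2, 3, 1, 2) and form L = D - A. L has integer entries, so p(x) = det(xI - L) has integer coefficients. Expanding the determinant yields x^10 - 18x^9 + 134x^8 - 536x^7 + 1253x^6 - 1746x^5 + 1421x^4 - 636x^3 + 137x^2 - 10x. The coefficient of x^9 equals -trace(L) = -18, matching the sum of degrees. There is one zero in the spectrum, matching the 1 component. By the matrix-tree theorem the graph has (1/10) * product of the nonzero eigenvalues = 1 spanning tree.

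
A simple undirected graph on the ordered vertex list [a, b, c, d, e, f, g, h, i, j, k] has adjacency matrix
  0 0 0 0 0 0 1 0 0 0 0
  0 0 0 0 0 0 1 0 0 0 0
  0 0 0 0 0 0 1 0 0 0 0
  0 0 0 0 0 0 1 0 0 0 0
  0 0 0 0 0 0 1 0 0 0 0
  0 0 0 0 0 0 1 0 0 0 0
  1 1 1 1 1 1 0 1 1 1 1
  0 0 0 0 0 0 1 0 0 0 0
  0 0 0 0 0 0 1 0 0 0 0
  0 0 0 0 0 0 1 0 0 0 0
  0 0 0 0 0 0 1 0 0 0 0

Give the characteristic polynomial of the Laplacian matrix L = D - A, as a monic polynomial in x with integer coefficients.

Each diagonal entry of L is the vertex degree and each off-diagonal entry is -1 where an edge is present, 0 otherwise; in the order [a, b, c, d, e, f, g, h, i, j, k] the diagonal is [1, 1, 1, 1, 1, 1, 10, 1, 1, 1, 1]. The eigenvalues of L are [0, 1, 1, 1, 1, 1, 1, 1, 1, 1, 11]; the characteristic polynomial is the product of (x - lambda_i), which multiplies out to x^11 - 20x^10 + 135x^9 - 480x^8 + 1050x^7 - 1512x^6 + 1470x^5 - 960x^4 + 405x^3 - 100x^2 + 11x. The coefficient of x^10 equals -trace(L) = -20, matching the sum of degrees. By the matrix-tree theorem the graph has (1/11) * product of the nonzero eigenvalues = 1 spanning tree.

x^11 - 20x^10 + 135x^9 - 480x^8 + 1050x^7 - 1512x^6 + 1470x^5 - 960x^4 + 405x^3 - 100x^2 + 11x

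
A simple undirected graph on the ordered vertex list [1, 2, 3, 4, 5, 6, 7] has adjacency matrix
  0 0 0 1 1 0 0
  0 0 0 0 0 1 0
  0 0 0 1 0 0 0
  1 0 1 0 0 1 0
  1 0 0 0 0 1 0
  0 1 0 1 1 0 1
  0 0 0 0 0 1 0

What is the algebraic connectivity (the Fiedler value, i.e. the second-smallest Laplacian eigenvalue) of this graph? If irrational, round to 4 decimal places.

With the vertex order [1, 2, 3, 4, 5, 6, 7], the degrees are [2, 1, 1, 3, 2, 4, 1], giving D = diag(2, 1, 1, 3, 2, 4, 1) and L = D - A. Computing the eigenvalues of L and sorting gives [0, 0.5858, 1, 1, 2.5858, 3.4142, 5.4142]. The Fiedler value lambda_2 = 0.5858 is strictly positive, so the graph is connected. There is one zero in the spectrum, matching the 1 component. The largest eigenvalue, 5.4142, is at most the vertex count 7.

0.5858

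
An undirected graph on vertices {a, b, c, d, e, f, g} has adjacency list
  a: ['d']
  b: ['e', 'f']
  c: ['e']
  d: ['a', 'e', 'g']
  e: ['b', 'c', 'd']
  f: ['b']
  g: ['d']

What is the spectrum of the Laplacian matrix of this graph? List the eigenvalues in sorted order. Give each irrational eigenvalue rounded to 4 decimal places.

Each diagonal entry of L is the vertex degree and each off-diagonal entry is -1 where an edge is present, 0 otherwise; in the order [a, b, c, d, e, f, g] the diagonal is [1, 2, 1, 3, 3, 1, 1]. Diagonalising L (or applying a numerical eigensolver to the 7x7 matrix) gives the spectrum above. The largest eigenvalue, 4.6287, is at most the vertex count 7.

[0, 0.3217, 0.6802, 1, 2.1397, 3.2297, 4.6287]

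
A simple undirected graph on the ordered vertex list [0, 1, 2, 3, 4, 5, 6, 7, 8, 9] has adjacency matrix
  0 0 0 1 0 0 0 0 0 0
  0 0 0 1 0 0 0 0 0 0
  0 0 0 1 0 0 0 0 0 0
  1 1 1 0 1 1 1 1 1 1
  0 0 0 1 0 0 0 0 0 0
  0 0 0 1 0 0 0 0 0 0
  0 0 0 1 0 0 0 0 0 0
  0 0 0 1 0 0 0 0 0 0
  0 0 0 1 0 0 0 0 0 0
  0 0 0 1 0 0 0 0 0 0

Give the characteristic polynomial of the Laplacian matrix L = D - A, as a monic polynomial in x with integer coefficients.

x^10 - 18x^9 + 108x^8 - 336x^7 + 630x^6 - 756x^5 + 588x^4 - 288x^3 + 81x^2 - 10x

With the vertex order [0, 1, 2, 3, 4, 5, 6, 7, 8, 9], the degrees are [1, 1, 1, 9, 1, 1, 1, 1, 1, 1], giving D = diag(1, 1, 1, 9, 1, 1, 1, 1, 1, 1) and L = D - A. L has integer entries, so p(x) = det(xI - L) has integer coefficients. Expanding the determinant yields x^10 - 18x^9 + 108x^8 - 336x^7 + 630x^6 - 756x^5 + 588x^4 - 288x^3 + 81x^2 - 10x. Since p(0) = det(-L) = 0, x divides p(x). By the matrix-tree theorem the graph has (1/10) * product of the nonzero eigenvalues = 1 spanning tree. There is one zero in the spectrum, matching the 1 component.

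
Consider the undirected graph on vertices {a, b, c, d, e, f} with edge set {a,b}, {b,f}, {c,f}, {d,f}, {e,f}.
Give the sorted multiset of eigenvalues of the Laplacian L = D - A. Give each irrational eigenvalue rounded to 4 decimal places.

[0, 0.4859, 1, 1, 2.4280, 5.0861]

Each diagonal entry of L is the vertex degree and each off-diagonal entry is -1 where an edge is present, 0 otherwise; in the order [a, b, c, d, e, f] the diagonal is [1, 2, 1, 1, 1, 4]. Since every row of L sums to 0, the all-ones vector is in the kernel and 0 is an eigenvalue. There is one zero in the spectrum, matching the 1 component. By the matrix-tree theorem the graph has (1/6) * product of the nonzero eigenvalues = 1 spanning tree.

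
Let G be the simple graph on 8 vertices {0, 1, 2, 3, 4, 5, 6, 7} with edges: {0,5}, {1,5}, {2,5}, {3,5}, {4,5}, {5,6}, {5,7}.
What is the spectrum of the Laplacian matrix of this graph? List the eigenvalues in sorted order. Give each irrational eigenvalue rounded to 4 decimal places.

With the vertex order [0, 1, 2, 3, 4, 5, 6, 7], the degrees are [1, 1, 1, 1, 1, 7, 1, 1], giving D = diag(1, 1, 1, 1, 1, 7, 1, 1) and L = D - A. L is symmetric positive semidefinite, so every eigenvalue is real and nonnegative. The largest eigenvalue, 8, is at most the vertex count 8.

[0, 1, 1, 1, 1, 1, 1, 8]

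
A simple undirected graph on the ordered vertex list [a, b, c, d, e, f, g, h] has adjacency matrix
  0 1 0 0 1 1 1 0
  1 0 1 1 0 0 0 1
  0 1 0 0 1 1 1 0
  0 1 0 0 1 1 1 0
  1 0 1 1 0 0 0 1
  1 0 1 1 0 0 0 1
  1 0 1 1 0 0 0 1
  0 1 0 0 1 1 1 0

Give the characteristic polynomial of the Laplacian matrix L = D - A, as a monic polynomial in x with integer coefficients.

Each diagonal entry of L is the vertex degree and each off-diagonal entry is -1 where an edge is present, 0 otherwise; in the order [a, b, c, d, e, f, g, h] the diagonal is [4, 4, 4, 4, 4, 4, 4, 4]. L has integer entries, so p(x) = det(xI - L) has integer coefficients. Expanding the determinant yields x^8 - 32x^7 + 432x^6 - 3200x^5 + 14080x^4 - 36864x^3 + 53248x^2 - 32768x. The coefficient of x^7 equals -trace(L) = -32, matching the sum of degrees. The eigenvalues sum to 32, which equals trace(L) = 2|E|.

x^8 - 32x^7 + 432x^6 - 3200x^5 + 14080x^4 - 36864x^3 + 53248x^2 - 32768x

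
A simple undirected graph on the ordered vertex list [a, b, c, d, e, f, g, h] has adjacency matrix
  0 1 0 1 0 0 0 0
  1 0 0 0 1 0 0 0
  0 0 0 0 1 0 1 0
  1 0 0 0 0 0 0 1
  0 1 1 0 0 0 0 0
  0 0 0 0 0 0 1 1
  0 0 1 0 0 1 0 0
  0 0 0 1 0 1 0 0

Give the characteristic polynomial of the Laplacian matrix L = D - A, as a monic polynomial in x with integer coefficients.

With the vertex order [a, b, c, d, e, f, g, h], the degrees are [2, 2, 2, 2, 2, 2, 2, 2], giving D = diag(2, 2, 2, 2, 2, 2, 2, 2) and L = D - A. Computing det(xI - L) by cofactor expansion (or equivalently via sum-over-permutations) gives x^8 - 16x^7 + 104x^6 - 352x^5 + 660x^4 - 672x^3 + 336x^2 - 64x. The coefficient of x^7 equals -trace(L) = -16, matching the sum of degrees. The eigenvalues sum to 16, which equals trace(L) = 2|E|. By the matrix-tree theorem the graph has (1/8) * product of the nonzero eigenvalues = 8 spanning trees.

x^8 - 16x^7 + 104x^6 - 352x^5 + 660x^4 - 672x^3 + 336x^2 - 64x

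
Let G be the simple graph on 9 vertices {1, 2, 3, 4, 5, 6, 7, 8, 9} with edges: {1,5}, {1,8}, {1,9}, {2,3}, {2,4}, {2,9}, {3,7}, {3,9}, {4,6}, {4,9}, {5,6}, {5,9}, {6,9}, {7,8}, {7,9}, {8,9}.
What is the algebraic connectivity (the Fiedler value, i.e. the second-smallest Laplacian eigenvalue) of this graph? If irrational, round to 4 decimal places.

1.5858

Each diagonal entry of L is the vertex degree and each off-diagonal entry is -1 where an edge is present, 0 otherwise; in the order [1, 2, 3, 4, 5, 6, 7, 8, 9] the diagonal is [3, 3, 3, 3, 3, 3, 3, 3, 8]. The smallest Laplacian eigenvalue is always 0. The next one, lambda_2 = 1.5858, measures how hard the graph is to disconnect: larger values mean better connectivity. The largest eigenvalue, 9, is at most the vertex count 9.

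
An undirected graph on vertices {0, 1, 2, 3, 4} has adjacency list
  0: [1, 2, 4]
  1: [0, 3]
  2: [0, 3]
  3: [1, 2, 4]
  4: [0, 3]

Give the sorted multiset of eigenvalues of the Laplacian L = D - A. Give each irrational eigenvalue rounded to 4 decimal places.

[0, 2, 2, 3, 5]

With the vertex order [0, 1, 2, 3, 4], the degrees are [3, 2, 2, 3, 2], giving D = diag(3, 2, 2, 3, 2) and L = D - A. L is symmetric positive semidefinite, so every eigenvalue is real and nonnegative. The single zero eigenvalue shows the graph is connected. By the matrix-tree theorem the graph has (1/5) * product of the nonzero eigenvalues = 12 spanning trees.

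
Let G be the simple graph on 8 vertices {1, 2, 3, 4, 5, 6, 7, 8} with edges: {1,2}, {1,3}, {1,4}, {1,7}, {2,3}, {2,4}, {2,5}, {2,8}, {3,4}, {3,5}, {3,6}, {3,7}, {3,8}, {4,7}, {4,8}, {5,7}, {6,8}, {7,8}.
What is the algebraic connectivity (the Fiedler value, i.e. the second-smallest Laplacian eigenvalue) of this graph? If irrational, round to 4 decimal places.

Each diagonal entry of L is the vertex degree and each off-diagonal entry is -1 where an edge is present, 0 otherwise; in the order [1, 2, 3, 4, 5, 6, 7, 8] the diagonal is [4, 5, 7, 5, 3, 2, 5, 5]. Computing the eigenvalues of L and sorting gives [0, 1.8563, 3.0786, 4.6364, 5, 6.2589, 7.1698, 8]. The Fiedler value lambda_2 = 1.8563 is strictly positive, so the graph is connected. The largest eigenvalue, 8, is at most the vertex count 8.

1.8563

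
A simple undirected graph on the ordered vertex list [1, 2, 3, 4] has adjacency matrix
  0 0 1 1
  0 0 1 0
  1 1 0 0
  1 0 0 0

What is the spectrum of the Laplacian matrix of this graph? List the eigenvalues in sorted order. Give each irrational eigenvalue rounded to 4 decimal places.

[0, 0.5858, 2, 3.4142]

Each diagonal entry of L is the vertex degree and each off-diagonal entry is -1 where an edge is present, 0 otherwise; in the order [1, 2, 3, 4] the diagonal is [2, 1, 2, 1]. The multiplicity of 0 as a Laplacian eigenvalue equals the number of connected components. The eigenvalues sum to 6, which equals trace(L) = 2|E|.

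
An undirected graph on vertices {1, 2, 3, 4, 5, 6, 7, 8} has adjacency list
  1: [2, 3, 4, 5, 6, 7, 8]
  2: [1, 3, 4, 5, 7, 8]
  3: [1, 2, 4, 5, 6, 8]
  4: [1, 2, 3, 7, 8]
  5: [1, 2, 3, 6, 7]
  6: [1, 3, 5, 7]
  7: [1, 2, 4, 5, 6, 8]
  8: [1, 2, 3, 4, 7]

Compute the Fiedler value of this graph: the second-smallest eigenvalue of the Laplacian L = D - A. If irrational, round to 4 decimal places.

Each diagonal entry of L is the vertex degree and each off-diagonal entry is -1 where an edge is present, 0 otherwise; in the order [1, 2, 3, 4, 5, 6, 7, 8] the diagonal is [7, 6, 6, 5, 5, 4, 6, 5]. The sorted Laplacian eigenvalues are [0, 3.5188, 5.3111, 6, 6, 7.1701, 8, 8]; the algebraic connectivity is the second entry, 3.5188. There is one zero in the spectrum, matching the 1 component.

3.5188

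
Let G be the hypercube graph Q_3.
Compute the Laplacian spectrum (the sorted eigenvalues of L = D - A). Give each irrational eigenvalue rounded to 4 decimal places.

[0, 2, 2, 2, 4, 4, 4, 6]

The graph has 8 vertices and degree multiset [3, 3, 3, 3, 3, 3, 3, 3]; D is the diagonal matrix of degrees and L = D - A. L is symmetric positive semidefinite, so every eigenvalue is real and nonnegative. The single zero eigenvalue shows the graph is connected. The largest eigenvalue, 6, is at most the vertex count 8.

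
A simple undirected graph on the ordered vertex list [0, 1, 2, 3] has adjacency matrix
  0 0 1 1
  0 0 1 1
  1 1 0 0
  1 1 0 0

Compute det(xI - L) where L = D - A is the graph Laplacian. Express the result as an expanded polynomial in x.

Each diagonal entry of L is the vertex degree and each off-diagonal entry is -1 where an edge is present, 0 otherwise; in the order [0, 1, 2, 3] the diagonal is [2, 2, 2, 2]. The eigenvalues of L are [0, 2, 2, 4]; the characteristic polynomial is the product of (x - lambda_i), which multiplies out to x^4 - 8x^3 + 20x^2 - 16x. The constant term is 0 because L is singular (the all-ones vector lies in its kernel). The largest eigenvalue, 4, is at most the vertex count 4. The eigenvalues sum to 8, which equals trace(L) = 2|E|.

x^4 - 8x^3 + 20x^2 - 16x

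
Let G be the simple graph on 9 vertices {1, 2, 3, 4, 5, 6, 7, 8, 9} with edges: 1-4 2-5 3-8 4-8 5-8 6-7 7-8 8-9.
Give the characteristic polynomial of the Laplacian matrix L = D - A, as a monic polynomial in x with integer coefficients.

x^9 - 16x^8 + 99x^7 - 312x^6 + 546x^5 - 540x^4 + 295x^3 - 82x^2 + 9x

With the vertex order [1, 2, 3, 4, 5, 6, 7, 8, 9], the degrees are [1, 1, 1, 2, 2, 1, 2, 5, 1], giving D = diag(1, 1, 1, 2, 2, 1, 2, 5, 1) and L = D - A. Computing det(xI - L) by cofactor expansion (or equivalently via sum-over-permutations) gives x^9 - 16x^8 + 99x^7 - 312x^6 + 546x^5 - 540x^4 + 295x^3 - 82x^2 + 9x. Since p(0) = det(-L) = 0, x divides p(x).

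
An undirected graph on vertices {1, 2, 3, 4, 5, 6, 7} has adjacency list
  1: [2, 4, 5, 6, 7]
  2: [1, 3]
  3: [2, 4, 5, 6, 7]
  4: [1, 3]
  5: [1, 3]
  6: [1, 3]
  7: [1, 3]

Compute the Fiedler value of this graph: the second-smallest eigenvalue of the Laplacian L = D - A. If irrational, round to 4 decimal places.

2

Each diagonal entry of L is the vertex degree and each off-diagonal entry is -1 where an edge is present, 0 otherwise; in the order [1, 2, 3, 4, 5, 6, 7] the diagonal is [5, 2, 5, 2, 2, 2, 2]. Computing the eigenvalues of L and sorting gives [0, 2, 2, 2, 2, 5, 7]. The Fiedler value lambda_2 = 2 is strictly positive, so the graph is connected. The largest eigenvalue, 7, is at most the vertex count 7.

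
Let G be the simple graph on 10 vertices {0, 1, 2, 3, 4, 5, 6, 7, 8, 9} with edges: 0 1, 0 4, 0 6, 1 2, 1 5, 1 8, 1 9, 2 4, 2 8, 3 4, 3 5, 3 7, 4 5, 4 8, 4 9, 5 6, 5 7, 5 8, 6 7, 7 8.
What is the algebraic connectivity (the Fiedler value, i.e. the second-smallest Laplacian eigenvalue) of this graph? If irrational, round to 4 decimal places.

1.5706

With the vertex order [0, 1, 2, 3, 4, 5, 6, 7, 8, 9], the degrees are [3, 5, 3, 3, 6, 6, 3, 4, 5, 2], giving D = diag(3, 5, 3, 3, 6, 6, 3, 4, 5, 2) and L = D - A. Computing the eigenvalues of L and sorting gives [0, 1.5706, 2.2482, 2.3672, 3.3834, 4.4238, 5.3306, 5.6563, 6.9400, 8.0800]. The Fiedler value lambda_2 = 1.5706 is strictly positive, so the graph is connected. The largest eigenvalue, 8.0800, is at most the vertex count 10.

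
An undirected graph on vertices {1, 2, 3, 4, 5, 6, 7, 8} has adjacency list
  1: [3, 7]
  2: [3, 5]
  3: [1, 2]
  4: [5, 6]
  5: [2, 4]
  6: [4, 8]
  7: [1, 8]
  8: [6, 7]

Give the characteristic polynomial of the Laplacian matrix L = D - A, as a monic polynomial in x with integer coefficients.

x^8 - 16x^7 + 104x^6 - 352x^5 + 660x^4 - 672x^3 + 336x^2 - 64x

Reading degrees in the order [1, 2, 3, 4, 5, 6, 7, 8] gives [2, 2, 2, 2, 2, 2, 2, 2]; set D = diag(2, 2, 2, 2, 2, 2, 2, 2) and form L = D - A. Computing det(xI - L) by cofactor expansion (or equivalently via sum-over-permutations) gives x^8 - 16x^7 + 104x^6 - 352x^5 + 660x^4 - 672x^3 + 336x^2 - 64x. Since p(0) = det(-L) = 0, x divides p(x). There is one zero in the spectrum, matching the 1 component.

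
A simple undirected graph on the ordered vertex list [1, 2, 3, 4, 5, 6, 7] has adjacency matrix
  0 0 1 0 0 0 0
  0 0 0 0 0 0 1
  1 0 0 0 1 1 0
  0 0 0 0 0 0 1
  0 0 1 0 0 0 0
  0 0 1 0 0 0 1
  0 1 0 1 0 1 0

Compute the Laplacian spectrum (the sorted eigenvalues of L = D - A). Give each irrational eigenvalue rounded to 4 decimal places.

Each diagonal entry of L is the vertex degree and each off-diagonal entry is -1 where an edge is present, 0 otherwise; in the order [1, 2, 3, 4, 5, 6, 7] the diagonal is [1, 1, 3, 1, 1, 2, 3]. Since every row of L sums to 0, the all-ones vector is in the kernel and 0 is an eigenvalue. The single zero eigenvalue shows the graph is connected. By the matrix-tree theorem the graph has (1/7) * product of the nonzero eigenvalues = 1 spanning tree.

[0, 0.2679, 1, 1, 1.5858, 3.7321, 4.4142]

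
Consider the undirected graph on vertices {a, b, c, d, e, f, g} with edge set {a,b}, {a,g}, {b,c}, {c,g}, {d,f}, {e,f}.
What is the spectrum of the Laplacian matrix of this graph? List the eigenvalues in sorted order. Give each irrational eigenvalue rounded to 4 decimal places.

[0, 0, 1, 2, 2, 3, 4]

Reading degrees in the order [a, b, c, d, e, f, g] gives [2, 2, 2, 1, 1, 2, 2]; set D = diag(2, 2, 2, 1, 1, 2, 2) and form L = D - A. L is symmetric positive semidefinite, so every eigenvalue is real and nonnegative. The 2 zero eigenvalues correspond to the 2 connected components. There are 2 zeros in the spectrum, matching the 2 components.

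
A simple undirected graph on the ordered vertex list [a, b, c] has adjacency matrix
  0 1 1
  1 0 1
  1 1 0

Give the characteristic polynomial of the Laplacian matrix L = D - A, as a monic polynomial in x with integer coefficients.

Reading degrees in the order [a, b, c] gives [2, 2, 2]; set D = diag(2, 2, 2) and form L = D - A. The eigenvalues of L are [0, 3, 3]; the characteristic polynomial is the product of (x - lambda_i), which multiplies out to x^3 - 6x^2 + 9x. The constant term is 0 because L is singular (the all-ones vector lies in its kernel). The eigenvalues sum to 6, which equals trace(L) = 2|E|.

x^3 - 6x^2 + 9x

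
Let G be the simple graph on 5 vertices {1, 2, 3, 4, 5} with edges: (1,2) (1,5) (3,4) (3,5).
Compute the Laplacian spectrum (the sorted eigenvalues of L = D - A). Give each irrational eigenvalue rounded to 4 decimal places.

[0, 0.3820, 1.3820, 2.6180, 3.6180]

Reading degrees in the order [1, 2, 3, 4, 5] gives [2, 1, 2, 1, 2]; set D = diag(2, 1, 2, 1, 2) and form L = D - A. Diagonalising L (or applying a numerical eigensolver to the 5x5 matrix) gives the spectrum above. The single zero eigenvalue shows the graph is connected. By the matrix-tree theorem the graph has (1/5) * product of the nonzero eigenvalues = 1 spanning tree.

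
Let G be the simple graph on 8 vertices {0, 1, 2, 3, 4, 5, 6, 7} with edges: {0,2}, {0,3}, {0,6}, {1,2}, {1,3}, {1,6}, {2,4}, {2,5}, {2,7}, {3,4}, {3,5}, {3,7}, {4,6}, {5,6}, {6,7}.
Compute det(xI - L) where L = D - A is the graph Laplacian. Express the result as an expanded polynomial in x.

x^8 - 30x^7 + 375x^6 - 2540x^5 + 10095x^4 - 23598x^3 + 30105x^2 - 16200x

Reading degrees in the order [0, 1, 2, 3, 4, 5, 6, 7] gives [3, 3, 5, 5, 3, 3, 5, 3]; set D = diag(3, 3, 5, 5, 3, 3, 5, 3) and form L = D - A. L has integer entries, so p(x) = det(xI - L) has integer coefficients. Expanding the determinant yields x^8 - 30x^7 + 375x^6 - 2540x^5 + 10095x^4 - 23598x^3 + 30105x^2 - 16200x. The constant term is 0 because L is singular (the all-ones vector lies in its kernel). The largest eigenvalue, 8, is at most the vertex count 8.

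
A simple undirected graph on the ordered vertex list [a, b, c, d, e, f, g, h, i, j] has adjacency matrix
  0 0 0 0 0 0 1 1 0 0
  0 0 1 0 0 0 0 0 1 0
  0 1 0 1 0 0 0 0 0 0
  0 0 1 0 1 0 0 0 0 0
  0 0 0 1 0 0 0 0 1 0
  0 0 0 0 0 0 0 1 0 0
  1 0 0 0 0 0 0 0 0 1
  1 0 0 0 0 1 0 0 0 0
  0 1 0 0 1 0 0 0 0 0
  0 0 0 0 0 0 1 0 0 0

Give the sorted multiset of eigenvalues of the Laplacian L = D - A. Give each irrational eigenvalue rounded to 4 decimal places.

Reading degrees in the order [a, b, c, d, e, f, g, h, i, j] gives [2, 2, 2, 2, 2, 1, 2, 2, 2, 1]; set D = diag(2, 2, 2, 2, 2, 1, 2, 2, 2, 1) and form L = D - A. The multiplicity of 0 as a Laplacian eigenvalue equals the number of connected components. The 2 zero eigenvalues correspond to the 2 connected components. The largest eigenvalue, 3.6180, is at most the vertex count 10.

[0, 0, 0.3820, 1.3820, 1.3820, 1.3820, 2.6180, 3.6180, 3.6180, 3.6180]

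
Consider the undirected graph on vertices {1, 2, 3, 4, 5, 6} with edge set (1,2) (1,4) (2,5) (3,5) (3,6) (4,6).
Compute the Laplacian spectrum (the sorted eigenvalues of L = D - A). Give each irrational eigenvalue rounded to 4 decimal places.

Reading degrees in the order [1, 2, 3, 4, 5, 6] gives [2, 2, 2, 2, 2, 2]; set D = diag(2, 2, 2, 2, 2, 2) and form L = D - A. Since every row of L sums to 0, the all-ones vector is in the kernel and 0 is an eigenvalue.

[0, 1, 1, 3, 3, 4]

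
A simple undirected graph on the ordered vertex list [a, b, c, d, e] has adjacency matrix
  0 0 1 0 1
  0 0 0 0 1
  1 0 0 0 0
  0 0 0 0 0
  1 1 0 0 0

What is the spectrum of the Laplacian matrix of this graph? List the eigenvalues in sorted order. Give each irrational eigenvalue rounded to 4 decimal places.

Each diagonal entry of L is the vertex degree and each off-diagonal entry is -1 where an edge is present, 0 otherwise; in the order [a, b, c, d, e] the diagonal is [2, 1, 1, 0, 2]. Since every row of L sums to 0, the all-ones vector is in the kernel and 0 is an eigenvalue. The 2 zero eigenvalues correspond to the 2 connected components. The largest eigenvalue, 3.4142, is at most the vertex count 5.

[0, 0, 0.5858, 2, 3.4142]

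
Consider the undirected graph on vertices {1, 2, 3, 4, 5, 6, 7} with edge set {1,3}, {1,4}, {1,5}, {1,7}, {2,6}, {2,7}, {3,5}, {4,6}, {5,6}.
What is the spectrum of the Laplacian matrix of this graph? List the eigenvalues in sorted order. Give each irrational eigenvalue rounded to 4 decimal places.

[0, 1.0798, 1.5858, 2.2490, 3.2914, 4.4142, 5.3799]

With the vertex order [1, 2, 3, 4, 5, 6, 7], the degrees are [4, 2, 2, 2, 3, 3, 2], giving D = diag(4, 2, 2, 2, 3, 3, 2) and L = D - A. L is symmetric positive semidefinite, so every eigenvalue is real and nonnegative. The eigenvalues sum to 18, which equals trace(L) = 2|E|. By the matrix-tree theorem the graph has (1/7) * product of the nonzero eigenvalues = 43 spanning trees.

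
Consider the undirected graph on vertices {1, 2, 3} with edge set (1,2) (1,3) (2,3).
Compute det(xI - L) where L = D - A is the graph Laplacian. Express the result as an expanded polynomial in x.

Reading degrees in the order [1, 2, 3] gives [2, 2, 2]; set D = diag(2, 2, 2) and form L = D - A. L has integer entries, so p(x) = det(xI - L) has integer coefficients. Expanding the determinant yields x^3 - 6x^2 + 9x. Since p(0) = det(-L) = 0, x divides p(x). By the matrix-tree theorem the graph has (1/3) * product of the nonzero eigenvalues = 3 spanning trees.

x^3 - 6x^2 + 9x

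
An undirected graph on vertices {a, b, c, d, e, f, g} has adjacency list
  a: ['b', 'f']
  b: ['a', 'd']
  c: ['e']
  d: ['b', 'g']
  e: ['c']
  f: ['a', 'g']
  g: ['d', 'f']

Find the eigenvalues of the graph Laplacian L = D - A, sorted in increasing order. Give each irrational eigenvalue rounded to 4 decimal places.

[0, 0, 1.3820, 1.3820, 2, 3.6180, 3.6180]

Each diagonal entry of L is the vertex degree and each off-diagonal entry is -1 where an edge is present, 0 otherwise; in the order [a, b, c, d, e, f, g] the diagonal is [2, 2, 1, 2, 1, 2, 2]. L is symmetric positive semidefinite, so every eigenvalue is real and nonnegative. The 2 zero eigenvalues correspond to the 2 connected components. There are 2 zeros in the spectrum, matching the 2 components.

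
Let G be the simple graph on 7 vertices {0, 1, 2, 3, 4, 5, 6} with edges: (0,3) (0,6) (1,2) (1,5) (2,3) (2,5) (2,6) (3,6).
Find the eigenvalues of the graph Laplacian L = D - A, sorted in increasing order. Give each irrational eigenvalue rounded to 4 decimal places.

Reading degrees in the order [0, 1, 2, 3, 4, 5, 6] gives [2, 2, 4, 3, 0, 2, 3]; set D = diag(2, 2, 4, 3, 0, 2, 3) and form L = D - A. The multiplicity of 0 as a Laplacian eigenvalue equals the number of connected components. The 2 zero eigenvalues correspond to the 2 connected components. The eigenvalues sum to 16, which equals trace(L) = 2|E|.

[0, 0, 0.7639, 3, 3, 4, 5.2361]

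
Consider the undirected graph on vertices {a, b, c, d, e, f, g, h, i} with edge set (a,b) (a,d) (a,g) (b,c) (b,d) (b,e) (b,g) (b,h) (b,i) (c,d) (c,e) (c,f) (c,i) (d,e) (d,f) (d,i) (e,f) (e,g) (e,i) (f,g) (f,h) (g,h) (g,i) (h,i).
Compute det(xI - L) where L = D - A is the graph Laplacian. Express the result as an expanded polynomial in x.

Each diagonal entry of L is the vertex degree and each off-diagonal entry is -1 where an edge is present, 0 otherwise; in the order [a, b, c, d, e, f, g, h, i] the diagonal is [3, 7, 5, 6, 6, 5, 6, 4, 6]. Computing det(xI - L) by cofactor expansion (or equivalently via sum-over-permutations) gives x^9 - 48x^8 + 994x^7 - 11586x^6 + 83032x^5 - 374100x^4 + 1033091x^3 - 1595776x^2 + 1053495x. The coefficient of x^8 equals -trace(L) = -48, matching the sum of degrees. By the matrix-tree theorem the graph has (1/9) * product of the nonzero eigenvalues = 117055 spanning trees.

x^9 - 48x^8 + 994x^7 - 11586x^6 + 83032x^5 - 374100x^4 + 1033091x^3 - 1595776x^2 + 1053495x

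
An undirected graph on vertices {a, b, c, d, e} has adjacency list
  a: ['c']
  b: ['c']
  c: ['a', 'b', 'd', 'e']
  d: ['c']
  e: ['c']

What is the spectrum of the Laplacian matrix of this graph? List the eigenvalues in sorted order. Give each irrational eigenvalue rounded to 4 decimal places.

With the vertex order [a, b, c, d, e], the degrees are [1, 1, 4, 1, 1], giving D = diag(1, 1, 4, 1, 1) and L = D - A. Diagonalising L (or applying a numerical eigensolver to the 5x5 matrix) gives the spectrum above. The single zero eigenvalue shows the graph is connected.

[0, 1, 1, 1, 5]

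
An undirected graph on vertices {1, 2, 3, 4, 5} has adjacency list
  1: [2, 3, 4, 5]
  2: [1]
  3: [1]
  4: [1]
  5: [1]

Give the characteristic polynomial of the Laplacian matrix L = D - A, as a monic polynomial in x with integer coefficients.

x^5 - 8x^4 + 18x^3 - 16x^2 + 5x

Reading degrees in the order [1, 2, 3, 4, 5] gives [4, 1, 1, 1, 1]; set D = diag(4, 1, 1, 1, 1) and form L = D - A. Computing det(xI - L) by cofactor expansion (or equivalently via sum-over-permutations) gives x^5 - 8x^4 + 18x^3 - 16x^2 + 5x. The constant term is 0 because L is singular (the all-ones vector lies in its kernel). By the matrix-tree theorem the graph has (1/5) * product of the nonzero eigenvalues = 1 spanning tree. There is one zero in the spectrum, matching the 1 component.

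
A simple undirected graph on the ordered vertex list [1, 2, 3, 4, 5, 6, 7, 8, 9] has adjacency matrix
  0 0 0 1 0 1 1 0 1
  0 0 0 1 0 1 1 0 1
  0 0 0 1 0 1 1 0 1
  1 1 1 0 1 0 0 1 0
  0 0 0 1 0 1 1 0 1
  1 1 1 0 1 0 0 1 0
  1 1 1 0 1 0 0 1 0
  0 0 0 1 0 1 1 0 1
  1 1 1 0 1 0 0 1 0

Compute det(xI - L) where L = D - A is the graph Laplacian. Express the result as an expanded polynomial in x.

x^9 - 40x^8 + 690x^7 - 6720x^6 + 40485x^5 - 154704x^4 + 366560x^3 - 492800x^2 + 288000x

Reading degrees in the order [1, 2, 3, 4, 5, 6, 7, 8, 9] gives [4, 4, 4, 5, 4, 5, 5, 4, 5]; set D = diag(4, 4, 4, 5, 4, 5, 5, 4, 5) and form L = D - A. L has integer entries, so p(x) = det(xI - L) has integer coefficients. Expanding the determinant yields x^9 - 40x^8 + 690x^7 - 6720x^6 + 40485x^5 - 154704x^4 + 366560x^3 - 492800x^2 + 288000x. The constant term is 0 because L is singular (the all-ones vector lies in its kernel). The eigenvalues sum to 40, which equals trace(L) = 2|E|.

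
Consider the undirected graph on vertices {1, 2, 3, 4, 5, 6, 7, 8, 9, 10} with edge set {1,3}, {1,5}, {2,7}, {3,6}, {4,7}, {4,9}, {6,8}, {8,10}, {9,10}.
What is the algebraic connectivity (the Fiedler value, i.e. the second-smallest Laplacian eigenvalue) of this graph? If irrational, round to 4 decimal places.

With the vertex order [1, 2, 3, 4, 5, 6, 7, 8, 9, 10], the degrees are [2, 1, 2, 2, 1, 2, 2, 2, 2, 2], giving D = diag(2, 1, 2, 2, 1, 2, 2, 2, 2, 2) and L = D - A. The smallest Laplacian eigenvalue is always 0. The next one, lambda_2 = 0.0979, measures how hard the graph is to disconnect: larger values mean better connectivity. By the matrix-tree theorem the graph has (1/10) * product of the nonzero eigenvalues = 1 spanning tree.

0.0979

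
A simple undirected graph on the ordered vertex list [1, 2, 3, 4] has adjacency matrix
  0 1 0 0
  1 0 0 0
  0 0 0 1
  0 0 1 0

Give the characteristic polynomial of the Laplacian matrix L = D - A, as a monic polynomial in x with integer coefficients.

Reading degrees in the order [1, 2, 3, 4] gives [1, 1, 1, 1]; set D = diag(1, 1, 1, 1) and form L = D - A. Computing det(xI - L) by cofactor expansion (or equivalently via sum-over-permutations) gives x^4 - 4x^3 + 4x^2. The coefficient of x^3 equals -trace(L) = -4, matching the sum of degrees. There are 2 zeros in the spectrum, matching the 2 components. The largest eigenvalue, 2, is at most the vertex count 4.

x^4 - 4x^3 + 4x^2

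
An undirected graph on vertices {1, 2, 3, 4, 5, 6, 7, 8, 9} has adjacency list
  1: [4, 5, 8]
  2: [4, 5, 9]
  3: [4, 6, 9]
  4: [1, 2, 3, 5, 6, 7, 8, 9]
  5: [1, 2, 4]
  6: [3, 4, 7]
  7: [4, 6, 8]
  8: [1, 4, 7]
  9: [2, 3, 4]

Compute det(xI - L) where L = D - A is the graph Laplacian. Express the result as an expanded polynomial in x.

Reading degrees in the order [1, 2, 3, 4, 5, 6, 7, 8, 9] gives [3, 3, 3, 8, 3, 3, 3, 3, 3]; set D = diag(3, 3, 3, 8, 3, 3, 3, 3, 3) and form L = D - A. Computing det(xI - L) by cofactor expansion (or equivalently via sum-over-permutations) gives x^9 - 32x^8 + 428x^7 - 3136x^6 + 13786x^5 - 37232x^4 + 60276x^3 - 53424x^2 + 19845x. Since p(0) = det(-L) = 0, x divides p(x). The eigenvalues sum to 32, which equals trace(L) = 2|E|. The largest eigenvalue, 9, is at most the vertex count 9.

x^9 - 32x^8 + 428x^7 - 3136x^6 + 13786x^5 - 37232x^4 + 60276x^3 - 53424x^2 + 19845x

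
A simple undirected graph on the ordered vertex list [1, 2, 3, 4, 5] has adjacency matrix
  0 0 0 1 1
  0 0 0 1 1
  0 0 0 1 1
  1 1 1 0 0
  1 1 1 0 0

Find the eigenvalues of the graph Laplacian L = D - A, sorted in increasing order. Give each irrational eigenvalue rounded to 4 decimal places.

[0, 2, 2, 3, 5]

With the vertex order [1, 2, 3, 4, 5], the degrees are [2, 2, 2, 3, 3], giving D = diag(2, 2, 2, 3, 3) and L = D - A. L is symmetric positive semidefinite, so every eigenvalue is real and nonnegative. The largest eigenvalue, 5, is at most the vertex count 5.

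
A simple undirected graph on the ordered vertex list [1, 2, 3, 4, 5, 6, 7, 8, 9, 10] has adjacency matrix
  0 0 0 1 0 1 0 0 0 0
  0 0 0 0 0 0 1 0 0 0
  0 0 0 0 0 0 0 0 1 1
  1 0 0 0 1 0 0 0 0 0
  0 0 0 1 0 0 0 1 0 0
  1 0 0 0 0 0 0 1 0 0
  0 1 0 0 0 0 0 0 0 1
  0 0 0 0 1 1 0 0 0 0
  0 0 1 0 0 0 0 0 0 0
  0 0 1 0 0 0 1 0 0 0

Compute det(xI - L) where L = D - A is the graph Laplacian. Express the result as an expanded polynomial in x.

Each diagonal entry of L is the vertex degree and each off-diagonal entry is -1 where an edge is present, 0 otherwise; in the order [1, 2, 3, 4, 5, 6, 7, 8, 9, 10] the diagonal is [2, 1, 2, 2, 2, 2, 2, 2, 1, 2]. Computing det(xI - L) by cofactor expansion (or equivalently via sum-over-permutations) gives x^10 - 18x^9 + 136x^8 - 560x^7 + 1365x^6 - 2000x^5 + 1700x^4 - 750x^3 + 125x^2. The coefficient of x^9 equals -trace(L) = -18, matching the sum of degrees. The largest eigenvalue, 3.6180, is at most the vertex count 10.

x^10 - 18x^9 + 136x^8 - 560x^7 + 1365x^6 - 2000x^5 + 1700x^4 - 750x^3 + 125x^2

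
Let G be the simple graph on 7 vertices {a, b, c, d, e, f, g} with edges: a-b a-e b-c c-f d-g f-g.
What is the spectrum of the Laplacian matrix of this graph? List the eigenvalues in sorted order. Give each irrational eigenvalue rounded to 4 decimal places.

[0, 0.1981, 0.7530, 1.5550, 2.4450, 3.2470, 3.8019]

With the vertex order [a, b, c, d, e, f, g], the degrees are [2, 2, 2, 1, 1, 2, 2], giving D = diag(2, 2, 2, 1, 1, 2, 2) and L = D - A. Diagonalising L (or applying a numerical eigensolver to the 7x7 matrix) gives the spectrum above. There is one zero in the spectrum, matching the 1 component. By the matrix-tree theorem the graph has (1/7) * product of the nonzero eigenvalues = 1 spanning tree.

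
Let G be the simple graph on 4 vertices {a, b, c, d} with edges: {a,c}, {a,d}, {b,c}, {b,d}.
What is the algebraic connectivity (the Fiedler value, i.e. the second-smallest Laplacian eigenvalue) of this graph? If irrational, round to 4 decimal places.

2

Each diagonal entry of L is the vertex degree and each off-diagonal entry is -1 where an edge is present, 0 otherwise; in the order [a, b, c, d] the diagonal is [2, 2, 2, 2]. Computing the eigenvalues of L and sorting gives [0, 2, 2, 4]. The Fiedler value lambda_2 = 2 is strictly positive, so the graph is connected.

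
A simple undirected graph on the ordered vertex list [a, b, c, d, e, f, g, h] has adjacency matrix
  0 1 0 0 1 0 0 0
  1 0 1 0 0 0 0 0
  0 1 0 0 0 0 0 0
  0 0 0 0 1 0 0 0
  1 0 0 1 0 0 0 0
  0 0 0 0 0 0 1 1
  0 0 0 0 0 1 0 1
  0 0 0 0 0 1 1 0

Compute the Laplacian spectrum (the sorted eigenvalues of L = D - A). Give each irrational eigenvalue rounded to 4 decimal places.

[0, 0, 0.3820, 1.3820, 2.6180, 3, 3, 3.6180]

Each diagonal entry of L is the vertex degree and each off-diagonal entry is -1 where an edge is present, 0 otherwise; in the order [a, b, c, d, e, f, g, h] the diagonal is [2, 2, 1, 1, 2, 2, 2, 2]. L is symmetric positive semidefinite, so every eigenvalue is real and nonnegative. The 2 zero eigenvalues correspond to the 2 connected components. The eigenvalues sum to 14, which equals trace(L) = 2|E|.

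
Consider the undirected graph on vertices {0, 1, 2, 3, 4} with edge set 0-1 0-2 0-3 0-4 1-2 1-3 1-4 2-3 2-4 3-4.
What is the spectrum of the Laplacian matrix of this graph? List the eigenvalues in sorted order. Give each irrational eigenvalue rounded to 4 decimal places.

Reading degrees in the order [0, 1, 2, 3, 4] gives [4, 4, 4, 4, 4]; set D = diag(4, 4, 4, 4, 4) and form L = D - A. L is symmetric positive semidefinite, so every eigenvalue is real and nonnegative. The eigenvalues sum to 20, which equals trace(L) = 2|E|.

[0, 5, 5, 5, 5]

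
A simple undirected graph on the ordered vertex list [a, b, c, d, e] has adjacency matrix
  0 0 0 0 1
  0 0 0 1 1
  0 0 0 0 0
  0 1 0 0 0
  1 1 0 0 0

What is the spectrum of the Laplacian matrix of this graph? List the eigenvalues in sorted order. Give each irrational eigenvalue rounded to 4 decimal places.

Each diagonal entry of L is the vertex degree and each off-diagonal entry is -1 where an edge is present, 0 otherwise; in the order [a, b, c, d, e] the diagonal is [1, 2, 0, 1, 2]. The multiplicity of 0 as a Laplacian eigenvalue equals the number of connected components. The 2 zero eigenvalues correspond to the 2 connected components. The eigenvalues sum to 6, which equals trace(L) = 2|E|.

[0, 0, 0.5858, 2, 3.4142]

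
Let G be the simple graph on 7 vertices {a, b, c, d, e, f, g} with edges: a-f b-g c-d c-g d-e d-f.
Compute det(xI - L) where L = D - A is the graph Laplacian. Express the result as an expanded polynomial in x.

x^7 - 12x^6 + 54x^5 - 114x^4 + 115x^3 - 50x^2 + 7x

Reading degrees in the order [a, b, c, d, e, f, g] gives [1, 1, 2, 3, 1, 2, 2]; set D = diag(1, 1, 2, 3, 1, 2, 2) and form L = D - A. Computing det(xI - L) by cofactor expansion (or equivalently via sum-over-permutations) gives x^7 - 12x^6 + 54x^5 - 114x^4 + 115x^3 - 50x^2 + 7x. The coefficient of x^6 equals -trace(L) = -12, matching the sum of degrees. The eigenvalues sum to 12, which equals trace(L) = 2|E|.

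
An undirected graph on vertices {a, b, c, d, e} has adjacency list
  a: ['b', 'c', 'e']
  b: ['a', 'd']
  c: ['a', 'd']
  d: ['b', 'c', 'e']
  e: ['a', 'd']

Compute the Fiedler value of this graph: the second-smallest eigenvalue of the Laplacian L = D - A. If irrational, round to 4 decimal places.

2

With the vertex order [a, b, c, d, e], the degrees are [3, 2, 2, 3, 2], giving D = diag(3, 2, 2, 3, 2) and L = D - A. The smallest Laplacian eigenvalue is always 0. The next one, lambda_2 = 2, measures how hard the graph is to disconnect: larger values mean better connectivity.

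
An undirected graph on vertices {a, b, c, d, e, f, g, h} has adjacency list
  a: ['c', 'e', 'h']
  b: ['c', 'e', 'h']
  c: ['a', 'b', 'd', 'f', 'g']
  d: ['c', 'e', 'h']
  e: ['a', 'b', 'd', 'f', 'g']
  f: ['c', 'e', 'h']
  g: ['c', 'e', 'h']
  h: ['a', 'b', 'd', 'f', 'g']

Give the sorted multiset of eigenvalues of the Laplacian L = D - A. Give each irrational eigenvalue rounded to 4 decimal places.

[0, 3, 3, 3, 3, 5, 5, 8]

Each diagonal entry of L is the vertex degree and each off-diagonal entry is -1 where an edge is present, 0 otherwise; in the order [a, b, c, d, e, f, g, h] the diagonal is [3, 3, 5, 3, 5, 3, 3, 5]. Since every row of L sums to 0, the all-ones vector is in the kernel and 0 is an eigenvalue. The single zero eigenvalue shows the graph is connected. There is one zero in the spectrum, matching the 1 component.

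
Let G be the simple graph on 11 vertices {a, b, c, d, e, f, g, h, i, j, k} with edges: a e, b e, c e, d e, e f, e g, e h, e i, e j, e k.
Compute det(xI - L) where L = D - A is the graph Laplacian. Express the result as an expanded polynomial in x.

x^11 - 20x^10 + 135x^9 - 480x^8 + 1050x^7 - 1512x^6 + 1470x^5 - 960x^4 + 405x^3 - 100x^2 + 11x

Reading degrees in the order [a, b, c, d, e, f, g, h, i, j, k] gives [1, 1, 1, 1, 10, 1, 1, 1, 1, 1, 1]; set D = diag(1, 1, 1, 1, 10, 1, 1, 1, 1, 1, 1) and form L = D - A. The eigenvalues of L are [0, 1, 1, 1, 1, 1, 1, 1, 1, 1, 11]; the characteristic polynomial is the product of (x - lambda_i), which multiplies out to x^11 - 20x^10 + 135x^9 - 480x^8 + 1050x^7 - 1512x^6 + 1470x^5 - 960x^4 + 405x^3 - 100x^2 + 11x. The constant term is 0 because L is singular (the all-ones vector lies in its kernel). The eigenvalues sum to 20, which equals trace(L) = 2|E|. By the matrix-tree theorem the graph has (1/11) * product of the nonzero eigenvalues = 1 spanning tree.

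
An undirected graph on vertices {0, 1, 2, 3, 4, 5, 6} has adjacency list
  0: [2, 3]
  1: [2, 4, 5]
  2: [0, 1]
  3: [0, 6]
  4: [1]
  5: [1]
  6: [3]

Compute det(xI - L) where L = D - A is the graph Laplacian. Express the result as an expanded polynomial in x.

With the vertex order [0, 1, 2, 3, 4, 5, 6], the degrees are [2, 3, 2, 2, 1, 1, 1], giving D = diag(2, 3, 2, 2, 1, 1, 1) and L = D - A. Computing det(xI - L) by cofactor expansion (or equivalently via sum-over-permutations) gives x^7 - 12x^6 + 54x^5 - 114x^4 + 116x^3 - 52x^2 + 7x. Since p(0) = det(-L) = 0, x divides p(x).

x^7 - 12x^6 + 54x^5 - 114x^4 + 116x^3 - 52x^2 + 7x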